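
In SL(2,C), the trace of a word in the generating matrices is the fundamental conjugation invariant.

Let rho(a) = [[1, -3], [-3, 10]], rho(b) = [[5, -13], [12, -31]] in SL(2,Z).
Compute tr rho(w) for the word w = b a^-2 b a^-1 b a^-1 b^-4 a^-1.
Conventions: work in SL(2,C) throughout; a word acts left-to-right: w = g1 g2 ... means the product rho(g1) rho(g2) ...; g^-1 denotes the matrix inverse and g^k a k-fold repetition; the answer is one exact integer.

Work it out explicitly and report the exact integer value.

310338435526

rho(b) = [[5, -13], [12, -31]]
... * rho(a^-1) = [[10, 3], [3, 1]]  ->  [[11, 2], [27, 5]]
... * rho(a^-1) = [[10, 3], [3, 1]]  ->  [[116, 35], [285, 86]]
... * rho(b) = [[5, -13], [12, -31]]  ->  [[1000, -2593], [2457, -6371]]
... * rho(a^-1) = [[10, 3], [3, 1]]  ->  [[2221, 407], [5457, 1000]]
... * rho(b) = [[5, -13], [12, -31]]  ->  [[15989, -41490], [39285, -101941]]
... * rho(a^-1) = [[10, 3], [3, 1]]  ->  [[35420, 6477], [87027, 15914]]
... * rho(b^-1) = [[-31, 13], [-12, 5]]  ->  [[-1175744, 492845], [-2888805, 1210921]]
... * rho(b^-1) = [[-31, 13], [-12, 5]]  ->  [[30533924, -12820447], [75021903, -31499860]]
... * rho(b^-1) = [[-31, 13], [-12, 5]]  ->  [[-792706280, 332838777], [-1947680673, 817785439]]
... * rho(b^-1) = [[-31, 13], [-12, 5]]  ->  [[20579829356, -8640987755], [50564675595, -21230921554]]
... * rho(a^-1) = [[10, 3], [3, 1]]  ->  [[179875330295, 53098500313], [441953991288, 130463105231]]
tr = 179875330295 + 130463105231 = 310338435526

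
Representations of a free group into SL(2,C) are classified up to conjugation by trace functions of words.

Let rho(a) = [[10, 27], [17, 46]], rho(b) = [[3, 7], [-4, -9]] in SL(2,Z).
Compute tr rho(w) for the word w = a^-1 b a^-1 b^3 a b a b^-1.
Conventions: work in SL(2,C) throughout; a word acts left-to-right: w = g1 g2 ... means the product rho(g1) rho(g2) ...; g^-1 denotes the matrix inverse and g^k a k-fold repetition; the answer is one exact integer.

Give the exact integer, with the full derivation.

rho(a^-1) = [[46, -27], [-17, 10]]
... * rho(b) = [[3, 7], [-4, -9]]  ->  [[246, 565], [-91, -209]]
... * rho(a^-1) = [[46, -27], [-17, 10]]  ->  [[1711, -992], [-633, 367]]
... * rho(b) = [[3, 7], [-4, -9]]  ->  [[9101, 20905], [-3367, -7734]]
... * rho(b) = [[3, 7], [-4, -9]]  ->  [[-56317, -124438], [20835, 46037]]
... * rho(b) = [[3, 7], [-4, -9]]  ->  [[328801, 725723], [-121643, -268488]]
... * rho(a) = [[10, 27], [17, 46]]  ->  [[15625301, 42260885], [-5780726, -15634809]]
... * rho(b) = [[3, 7], [-4, -9]]  ->  [[-122167637, -270970858], [45197058, 100248199]]
... * rho(a) = [[10, 27], [17, 46]]  ->  [[-5828180956, -15763185667], [2156189963, 5831737720]]
... * rho(b^-1) = [[-9, -7], [4, 3]]  ->  [[-10599114064, -6492290309], [3921241213, 2401883419]]
tr = -10599114064 + 2401883419 = -8197230645

-8197230645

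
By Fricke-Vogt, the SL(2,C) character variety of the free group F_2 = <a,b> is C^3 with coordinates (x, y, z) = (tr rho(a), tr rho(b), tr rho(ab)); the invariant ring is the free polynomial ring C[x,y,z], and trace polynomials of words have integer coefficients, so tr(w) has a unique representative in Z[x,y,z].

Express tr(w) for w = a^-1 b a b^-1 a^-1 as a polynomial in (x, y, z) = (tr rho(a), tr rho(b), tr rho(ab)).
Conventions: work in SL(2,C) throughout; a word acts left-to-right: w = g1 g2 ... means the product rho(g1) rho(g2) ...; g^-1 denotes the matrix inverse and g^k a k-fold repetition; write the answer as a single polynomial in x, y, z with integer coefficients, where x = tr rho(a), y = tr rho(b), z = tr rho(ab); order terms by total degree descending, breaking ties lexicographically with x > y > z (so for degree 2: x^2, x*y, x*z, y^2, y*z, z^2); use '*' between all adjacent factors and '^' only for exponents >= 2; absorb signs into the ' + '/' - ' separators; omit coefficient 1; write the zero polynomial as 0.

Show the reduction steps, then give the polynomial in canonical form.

-x^2*y*z + x^3 + x*y^2 + x*z^2 - 3*x

tr(a^-1 b) = tr(b)*tr(a) - tr(b a)  (eliminate a^-1) = x*y - z
tr(b a b) = tr(b)*tr(a b) - tr(a)  (reduce the b square) = y*z - x
tr(b a b a) = tr(b a)*tr(b a) - tr(1)  (split on b) = z^2 - 2
tr(a^-1 b a b) = tr(b a b)*tr(a) - tr(b a b a)  (eliminate a^-1) = x*y*z - x^2 - z^2 + 2
tr(a^-2 b a b) = tr(a^-1 b a b)*tr(a) - tr(a^-1 b a b a)  (eliminate a^-1) = x^2*y*z - x^3 - x*z^2 - y*z + 3*x
tr(a^-1 b a b^-1 a^-1) = tr(a^-2 b a)*tr(b) - tr(a^-2 b a b)  (eliminate b^-1) = -x^2*y*z + x^3 + x*y^2 + x*z^2 - 3*x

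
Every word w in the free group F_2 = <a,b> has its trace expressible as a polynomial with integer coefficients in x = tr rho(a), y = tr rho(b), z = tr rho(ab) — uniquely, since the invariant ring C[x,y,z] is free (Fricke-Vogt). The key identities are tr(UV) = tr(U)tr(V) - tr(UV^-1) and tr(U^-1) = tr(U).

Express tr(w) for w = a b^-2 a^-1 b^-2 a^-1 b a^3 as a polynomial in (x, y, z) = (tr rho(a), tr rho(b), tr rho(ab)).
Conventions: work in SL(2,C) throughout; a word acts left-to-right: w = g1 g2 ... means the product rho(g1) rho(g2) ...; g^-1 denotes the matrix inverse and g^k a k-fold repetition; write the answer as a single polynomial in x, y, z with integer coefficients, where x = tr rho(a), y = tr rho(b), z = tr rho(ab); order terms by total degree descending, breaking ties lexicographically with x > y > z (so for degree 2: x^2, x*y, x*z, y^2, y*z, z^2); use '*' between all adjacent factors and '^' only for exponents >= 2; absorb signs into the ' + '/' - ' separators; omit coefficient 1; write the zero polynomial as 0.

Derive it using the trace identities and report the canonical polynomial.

-x^4*y^3*z^2 + 2*x^5*y^2*z + x^3*y^4*z + x^3*y^2*z^3 - x^6*y - x^4*y^3 - x^4*y*z^2 + 2*x^2*y^3*z^2 - 7*x^3*y^2*z - 2*x*y^4*z - 2*x*y^2*z^3 + 5*x^4*y + 2*x^2*y^3 + x^2*y*z^2 + 6*x*y^2*z - 5*x^2*y + y*z^2 + x*z - y

tr(a^2) = tr(a)*tr(a) - tr(1) = x^2 - 2
tr(a^3) = tr(a)*tr(a^2) - tr(a) = x^3 - 3*x
tr(a b a) = tr(a)*tr(b a) - tr(b) = x*z - y
so tr(a^3 b) = tr(a)*tr(a b a) - tr(a b) = x^2*z - x*y - z
reduce: tr(b^-1 a^3) = tr(a^3)*tr(b) - tr(a^3 b) = x^3*y - x^2*z - 2*x*y + z
tr(a^4) = tr(a)*tr(a^3) - tr(a^2) = x^4 - 4*x^2 + 2
tr(b a^4) = tr(a)*tr(b a^3) - tr(b a^2) = x^3*z - x^2*y - 2*x*z + y
tr(a^4 b a) = tr(a)*tr(b a^4) - tr(b a^3) = x^4*z - x^3*y - 3*x^2*z + 2*x*y + z
reduce: tr(b a b a) = tr(b a)*tr(b a) - tr(1)   [split at repeated b] = z^2 - 2
tr(b a b) = tr(b)*tr(a b) - tr(a) = y*z - x
reduce: tr(a b a b a) = tr(a)*tr(b a b a) - tr(b a b) = x*z^2 - y*z - x
reduce: tr(b a b a^3) = tr(a)*tr(a b a b a) - tr(a b a b) = x^2*z^2 - x*y*z - x^2 - z^2 + 2
tr(a^4 b a b) = tr(a)*tr(b a b a^3) - tr(b a b a^2) = x^3*z^2 - x^2*y*z - x^3 - 2*x*z^2 + y*z + 3*x
tr(b^-1 a^4 b a) = tr(a^4 b a)*tr(b) - tr(a^4 b a b) = x^4*y*z - x^3*y^2 - x^3*z^2 - 2*x^2*y*z + x^3 + 2*x*y^2 + 2*x*z^2 - 3*x
tr(a^-1 b^-1 a^4 b) = tr(b^-1 a^4 b)*tr(a) - tr(b^-1 a^4 b a) = -x^4*y*z + x^5 + x^3*y^2 + x^3*z^2 + 2*x^2*y*z - 5*x^3 - 2*x*y^2 - 2*x*z^2 + 5*x
tr(a^4 b^-1 a^-1 b^-1) = tr(a^-1 b^-1 a^4)*tr(b) - tr(a^-1 b^-1 a^4 b) = x^4*y*z - x^5 - x^3*z^2 - 3*x^2*y*z + 5*x^3 + 2*x*z^2 + y*z - 5*x
so tr(b^2 a b a^2) = tr(b)*tr(a b a^2 b) - tr(a b a^2) = x*y*z^2 - x^2*z - y^2*z + z
so tr(b^2 a b a) = tr(b)*tr(a b a b) - tr(a b a) = y*z^2 - x*z - y
tr(b^2 a b a^3) = tr(a)*tr(b^2 a b a^2) - tr(b^2 a b a) = x^2*y*z^2 - x^3*z - x*y^2*z - y*z^2 + 2*x*z + y
reduce: tr(b a b a^4 b) = tr(a)*tr(b^2 a b a^3) - tr(b^2 a b a^2) = x^3*y*z^2 - x^4*z - x^2*y^2*z - 2*x*y*z^2 + 3*x^2*z + y^2*z + x*y - z
reduce: tr(b a b a b a) = tr(a b a b)*tr(a b) - tr(b a)   [split at repeated a] = z^3 - 3*z
so tr(b a b a b a^2) = tr(a)*tr(b a b a b a) - tr(b a b a b) = x*z^3 - y*z^2 - 2*x*z + y
tr(a^2 b a b a b a) = tr(a)*tr(b a b a b a^2) - tr(b a b a b a) = x^2*z^3 - x*y*z^2 - 2*x^2*z - z^3 + x*y + 3*z
tr(b a b a^4 b a) = tr(a)*tr(a^2 b a b a b a) - tr(a^2 b a b a b) = x^3*z^3 - x^2*y*z^2 - 2*x^3*z - 2*x*z^3 + x^2*y + y*z^2 + 5*x*z - y
tr(a^-1 b a b a^4 b) = tr(b a b a^4 b)*tr(a) - tr(b a b a^4 b a) = x^4*y*z^2 - x^5*z - x^3*y^2*z - x^3*z^3 - x^2*y*z^2 + 5*x^3*z + x*y^2*z + 2*x*z^3 - y*z^2 - 6*x*z + y
tr(a b a^4 b^-1 a^-1 b) = tr(a^-1 b a b a^4)*tr(b) - tr(a^-1 b a b a^4 b) = -x^4*y*z^2 + x^5*z + x^3*y^2*z + x^3*z^3 + 2*x^2*y*z^2 - 5*x^3*z - 2*x*y^2*z - 2*x*z^3 - x^2*y + 6*x*z + y
reduce: tr(b^-1 a b a^4 b^-1 a^-1) = tr(a b a^4 b^-1 a^-1)*tr(b) - tr(a b a^4 b^-1 a^-1 b) = x^4*y*z^2 - x^5*z - x^3*y^2*z - x^3*z^3 + x^4*y - 2*x^2*y*z^2 + 5*x^3*z + 2*x*y^2*z + 2*x*z^3 - 3*x^2*y - 6*x*z + y
tr(b a^4 b^-1 a^-1 b^-2 a) = tr(b^-1 a b a^4 b^-1 a^-1)*tr(b) - tr(b^-1 a b a^4 b^-1 a^-1 b) = x^4*y^2*z^2 - x^5*y*z - x^3*y^3*z - x^3*y*z^3 + x^4*y^2 - 2*x^2*y^2*z^2 + 5*x^3*y*z + 2*x*y^3*z + 2*x*y*z^3 - x^4 - 3*x^2*y^2 - 6*x*y*z + 4*x^2 + y^2 - 2
tr(b^-1 a^-1 b^-2 a^-1 b a^4) = tr(b a^4 b^-1 a^-1 b^-2)*tr(a) - tr(b a^4 b^-1 a^-1 b^-2 a) = -x^4*y^2*z^2 + 2*x^5*y*z + x^3*y^3*z + x^3*y*z^3 - x^6 - x^4*y^2 - x^4*z^2 + 2*x^2*y^2*z^2 - 8*x^3*y*z - 2*x*y^3*z - 2*x*y*z^3 + 6*x^4 + 3*x^2*y^2 + 2*x^2*z^2 + 7*x*y*z - 9*x^2 - y^2 + 2
tr(b^-1 a b a^3) = tr(a b a^3)*tr(b) - tr(a b a^3 b) = x^3*y*z - x^2*y^2 - x^2*z^2 - x*y*z + x^2 + y^2 + z^2 - 2
so tr(b a^3 b^-2 a) = tr(b^-1 a b a^3)*tr(b) - tr(b^-1 a b a^3 b) = x^3*y^2*z - x^2*y^3 - x^2*y*z^2 - x^3*z - x*y^2*z + 2*x^2*y + y^3 + y*z^2 + 2*x*z - 3*y
reduce: tr(b^-2 a^-1 b a^3) = tr(b a^3 b^-2)*tr(a) - tr(b a^3 b^-2 a) = -x^3*y^2*z + x^4*y + x^2*y^3 + x^2*y*z^2 + x*y^2*z - 4*x^2*y - y^3 - y*z^2 - x*z + 3*y
reduce: tr(a b^-2 a^-1 b^-2 a^-1 b a^3) = tr(b^-1 a^-1 b^-2 a^-1 b a^4)*tr(b) - tr(b^-1 a^-1 b^-2 a^-1 b a^4 b) = -x^4*y^3*z^2 + 2*x^5*y^2*z + x^3*y^4*z + x^3*y^2*z^3 - x^6*y - x^4*y^3 - x^4*y*z^2 + 2*x^2*y^3*z^2 - 7*x^3*y^2*z - 2*x*y^4*z - 2*x*y^2*z^3 + 5*x^4*y + 2*x^2*y^3 + x^2*y*z^2 + 6*x*y^2*z - 5*x^2*y + y*z^2 + x*z - y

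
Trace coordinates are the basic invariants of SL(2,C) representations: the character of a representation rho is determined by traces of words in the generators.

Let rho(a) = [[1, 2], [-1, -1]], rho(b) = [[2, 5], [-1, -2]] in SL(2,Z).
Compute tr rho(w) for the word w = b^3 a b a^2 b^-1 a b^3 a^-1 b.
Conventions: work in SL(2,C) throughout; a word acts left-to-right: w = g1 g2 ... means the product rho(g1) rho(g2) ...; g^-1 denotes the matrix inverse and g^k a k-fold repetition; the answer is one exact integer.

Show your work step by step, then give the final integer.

rho(b) = [[2, 5], [-1, -2]]
... * rho(b) = [[2, 5], [-1, -2]]  ->  [[-1, 0], [0, -1]]
... * rho(b) = [[2, 5], [-1, -2]]  ->  [[-2, -5], [1, 2]]
... * rho(a) = [[1, 2], [-1, -1]]  ->  [[3, 1], [-1, 0]]
... * rho(b) = [[2, 5], [-1, -2]]  ->  [[5, 13], [-2, -5]]
... * rho(a) = [[1, 2], [-1, -1]]  ->  [[-8, -3], [3, 1]]
... * rho(a) = [[1, 2], [-1, -1]]  ->  [[-5, -13], [2, 5]]
... * rho(b^-1) = [[-2, -5], [1, 2]]  ->  [[-3, -1], [1, 0]]
... * rho(a) = [[1, 2], [-1, -1]]  ->  [[-2, -5], [1, 2]]
... * rho(b) = [[2, 5], [-1, -2]]  ->  [[1, 0], [0, 1]]
... * rho(b) = [[2, 5], [-1, -2]]  ->  [[2, 5], [-1, -2]]
... * rho(b) = [[2, 5], [-1, -2]]  ->  [[-1, 0], [0, -1]]
... * rho(a^-1) = [[-1, -2], [1, 1]]  ->  [[1, 2], [-1, -1]]
... * rho(b) = [[2, 5], [-1, -2]]  ->  [[0, 1], [-1, -3]]
tr = 0 + -3 = -3

-3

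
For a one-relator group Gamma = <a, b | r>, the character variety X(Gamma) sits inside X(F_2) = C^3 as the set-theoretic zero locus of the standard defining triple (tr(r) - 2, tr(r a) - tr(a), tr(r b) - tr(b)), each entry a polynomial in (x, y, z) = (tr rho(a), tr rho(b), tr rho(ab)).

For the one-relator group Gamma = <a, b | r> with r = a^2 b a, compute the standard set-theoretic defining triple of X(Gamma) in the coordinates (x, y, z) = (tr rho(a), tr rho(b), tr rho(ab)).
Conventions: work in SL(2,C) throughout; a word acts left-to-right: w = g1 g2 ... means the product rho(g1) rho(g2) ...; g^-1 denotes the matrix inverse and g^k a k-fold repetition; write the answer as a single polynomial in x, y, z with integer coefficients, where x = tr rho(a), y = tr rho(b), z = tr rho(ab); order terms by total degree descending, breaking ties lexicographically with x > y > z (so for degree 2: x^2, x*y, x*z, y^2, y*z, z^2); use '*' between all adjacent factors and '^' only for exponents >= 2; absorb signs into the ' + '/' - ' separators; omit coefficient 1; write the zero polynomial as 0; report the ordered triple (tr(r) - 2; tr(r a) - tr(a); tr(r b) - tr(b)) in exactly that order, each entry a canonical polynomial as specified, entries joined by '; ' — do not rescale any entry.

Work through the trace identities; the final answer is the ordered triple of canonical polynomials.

x^2*z - x*y - z - 2; x^3*z - x^2*y - 2*x*z - x + y; x*z^2 - y*z - x - y

next, trace(b a^2) = trace(a) * trace(b a) - trace(b)   [square of a] = x*z - y
and trace(a^2 b a) = trace(a) * trace(b a^2) - trace(b a)   [square of a] = x^2*z - x*y - z
and trace(a^2 b a^2) = trace(a) * trace(a^2 b a) - trace(a^2 b)  (reduce the a square) = x^3*z - x^2*y - 2*x*z + y
trace(b a b a) = trace(a b) * trace(a b) - trace(1)   [split at a repeated a] = z^2 - 2
trace(b a b) = trace(b) * trace(a b) - trace(a)   [square of b] = y*z - x
and trace(a^2 b a b) = trace(a) * trace(b a b a) - trace(b a b)   [square of a] = x*z^2 - y*z - x
assemble the triple (trace(r) - 2; trace(r a) - x; trace(r b) - y)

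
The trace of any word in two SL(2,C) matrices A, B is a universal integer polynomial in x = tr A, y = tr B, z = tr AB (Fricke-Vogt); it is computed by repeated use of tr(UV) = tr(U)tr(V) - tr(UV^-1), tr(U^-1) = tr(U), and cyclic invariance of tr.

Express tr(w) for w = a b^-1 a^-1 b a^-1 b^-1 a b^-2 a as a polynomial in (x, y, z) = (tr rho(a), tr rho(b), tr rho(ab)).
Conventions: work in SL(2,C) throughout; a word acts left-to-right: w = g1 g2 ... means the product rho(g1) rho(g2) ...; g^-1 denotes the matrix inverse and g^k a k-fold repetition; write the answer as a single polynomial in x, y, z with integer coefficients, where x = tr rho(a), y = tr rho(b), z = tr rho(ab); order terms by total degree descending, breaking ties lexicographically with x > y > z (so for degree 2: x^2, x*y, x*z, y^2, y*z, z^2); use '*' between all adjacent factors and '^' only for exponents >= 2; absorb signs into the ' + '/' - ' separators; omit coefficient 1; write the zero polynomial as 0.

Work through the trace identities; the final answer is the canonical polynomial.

x^4*y^4*z - x^5*y^3 - x^3*y^5 - 3*x^3*y^3*z^2 + x^4*y^2*z + x^2*y^4*z + 3*x^2*y^2*z^3 + x^5*y + 6*x^3*y^3 + x^3*y*z^2 + x*y^5 + x*y^3*z^2 - x*y*z^4 - x^4*z - 8*x^2*y^2*z - x^2*z^3 - y^4*z - y^2*z^3 - 6*x^3*y - 5*x*y^3 + x*y*z^2 + 5*x^2*z + 4*y^2*z + z^3 + 6*x*y - 3*z

trace(a^2) = trace(a) trace(a) - trace(1) = x^2 - 2
trace(a^2 b) = trace(a) trace(b a) - trace(b) = x*z - y
trace(a b^-1 a) = trace(a^2) trace(b) - trace(a^2 b) = x^2*y - x*z - y
so trace(a b a^2) = trace(a) trace(a b a) - trace(a b) = x^2*z - x*y - z
so trace(b a b a) = trace(a b) trace(a b) - trace(1) = z^2 - 2
so trace(b a b) = trace(b) trace(a b) - trace(a) = y*z - x
so trace(a b a^2 b) = trace(a) trace(b a b a) - trace(b a b) = x*z^2 - y*z - x
trace(a b^-1 a b a) = trace(a b a^2) trace(b) - trace(a b a^2 b) = x^2*y*z - x*y^2 - x*z^2 + x
so trace(a b a b a b) = trace(a b a b) trace(a b) - trace(b a) = z^3 - 3*z
trace(a b^-1 a b a b) = trace(a b a b a) trace(b) - trace(a b a b a b) = x*y*z^2 - y^2*z - z^3 - x*y + 3*z
reduce: trace(b^-1 a b^-1 a b a) = trace(a b^-1 a b a) trace(b) - trace(a b^-1 a b a b) = x^2*y^2*z - x*y^3 - 2*x*y*z^2 + y^2*z + z^3 + 2*x*y - 3*z
trace(b^-1 a b a^-1 b^-1 a) = trace(b^-1 a b^-1 a b) trace(a) - trace(b^-1 a b^-1 a b a) = -x^2*y^2*z + x^3*y + x*y^3 + 2*x*y*z^2 - x^2*z - y^2*z - z^3 - 3*x*y + 3*z
trace(b^2) = trace(b) trace(b) - trace(1) = y^2 - 2
trace(b a^2 b) = trace(a) trace(b^2 a) - trace(b^2) = x*y*z - x^2 - y^2 + 2
trace(a^2 b a^-1 b) = trace(b a^2 b) trace(a) - trace(b a^2 b a) = x^2*y*z - x^3 - x*y^2 - x*z^2 + y*z + 3*x
trace(a b a^-1 b^-1 a) = trace(a^2 b a^-1) trace(b) - trace(a^2 b a^-1 b) = -x^2*y*z + x^3 + x*y^2 + x*z^2 - 3*x
reduce: trace(b a^-1 b^-1 a b^-2 a) = trace(b^-1 a b a^-1 b^-1 a) trace(b) - trace(b^-1 a b a^-1 b^-1 a b) = -x^2*y^3*z + x^3*y^2 + x*y^4 + 2*x*y^2*z^2 - y^3*z - y*z^3 - x^3 - 4*x*y^2 - x*z^2 + 3*y*z + 3*x
trace(b a^3 b) = trace(a) trace(b^2 a^2) - trace(b^2 a) = x^2*y*z - x^3 - x*y^2 - y*z + 3*x
trace(b a^3 b^2) = trace(b) trace(b a^3 b) - trace(b a^3) = x^2*y^2*z - x^3*y - x*y^3 - x^2*z - y^2*z + 4*x*y + z
so trace(a b a^3 b) = trace(a) trace(b a b a^2) - trace(b a b a) = x^2*z^2 - x*y*z - x^2 - z^2 + 2
so trace(a b a^3) = trace(a) trace(a^2 b a) - trace(a^2 b) = x^3*z - x^2*y - 2*x*z + y
reduce: trace(b a^3 b^2 a) = trace(b) trace(a b a^3 b) - trace(a b a^3) = x^2*y*z^2 - x^3*z - x*y^2*z - y*z^2 + 2*x*z + y
so trace(a^2 b^2 a^-1 b a) = trace(b a^3 b^2) trace(a) - trace(b a^3 b^2 a) = x^3*y^2*z - x^4*y - x^2*y^3 - x^2*y*z^2 + 4*x^2*y + y*z^2 - x*z - y
trace(b a b a^2 b) = trace(b) trace(a b a^2 b) - trace(a b a^2) = x*y*z^2 - x^2*z - y^2*z + z
trace(b a b a^2 b^2) = trace(b) trace(b a b a^2 b) - trace(b a b a^2) = x*y^2*z^2 - x^2*y*z - y^3*z - x*z^2 + 2*y*z + x
so trace(b a b a b) = trace(b) trace(a b a b) - trace(a b a) = y*z^2 - x*z - y
reduce: trace(a b a b a^2 b) = trace(a) trace(b a b a b a) - trace(b a b a b) = x*z^3 - y*z^2 - 2*x*z + y
reduce: trace(b a b a^2 b^2 a) = trace(b) trace(a b a b a^2 b) - trace(a b a b a^2) = x*y*z^3 - x^2*z^2 - y^2*z^2 - x*y*z + x^2 + y^2 + z^2 - 2
trace(a^2 b^2 a^-1 b a b) = trace(b a b a^2 b^2) trace(a) - trace(b a b a^2 b^2 a) = x^2*y^2*z^2 - x^3*y*z - x*y^3*z - x*y*z^3 + y^2*z^2 + 3*x*y*z - y^2 - z^2 + 2
trace(b a^-1 b a b^-1 a^2 b) = trace(a^2 b^2 a^-1 b a) trace(b) - trace(a^2 b^2 a^-1 b a b) = x^3*y^3*z - x^4*y^2 - x^2*y^4 - 2*x^2*y^2*z^2 + x^3*y*z + x*y^3*z + x*y*z^3 + 4*x^2*y^2 - 4*x*y*z + z^2 - 2
trace(b a^3 b a b) = trace(b) trace(a^3 b a b) - trace(a^3 b a) = x^2*y*z^2 - x^3*z - x*y^2*z - y*z^2 + 2*x*z + y
trace(b a^3 b a b a) = trace(a) trace(b a b a b a^2) - trace(b a b a b a) = x^2*z^3 - x*y*z^2 - 2*x^2*z - z^3 + x*y + 3*z
trace(a^2 b a b a^-1 b a) = trace(b a^3 b a b) trace(a) - trace(b a^3 b a b a) = x^3*y*z^2 - x^4*z - x^2*y^2*z - x^2*z^3 + 4*x^2*z + z^3 - 3*z
reduce: trace(a b a^2 b a) = trace(a) trace(b a^2 b a) - trace(b a^2 b) = x^2*z^2 - 2*x*y*z + y^2 - 2
so trace(b a b a^2 b a b) = trace(b) trace(a b a^2 b a b) - trace(a b a^2 b a) = x*y*z^3 - x^2*z^2 - y^2*z^2 + 2
so trace(b a b a b a b a) = trace(b a) trace(b a b a b a) - trace(b^-1 a^-1 b^-1 a^-1) = z^4 - 4*z^2 + 2
trace(b a b a b a b) = trace(b) trace(a b a b a b) - trace(a b a b a) = y*z^3 - x*z^2 - 2*y*z + x
trace(b a b a^2 b a b a) = trace(a) trace(b a b a b a b a) - trace(b a b a b a b) = x*z^4 - y*z^3 - 3*x*z^2 + 2*y*z + x
reduce: trace(a^2 b a b a^-1 b a b) = trace(b a b a^2 b a b) trace(a) - trace(b a b a^2 b a b a) = x^2*y*z^3 - x^3*z^2 - x*y^2*z^2 - x*z^4 + y*z^3 + 3*x*z^2 - 2*y*z + x
trace(b a^-1 b a b^-1 a^2 b a) = trace(a^2 b a b a^-1 b a) trace(b) - trace(a^2 b a b a^-1 b a b) = x^3*y^2*z^2 - x^4*y*z - x^2*y^3*z - 2*x^2*y*z^3 + x^3*z^2 + x*y^2*z^2 + x*z^4 + 4*x^2*y*z - 3*x*z^2 - y*z - x
so trace(a^2 b a^-1 b a^-1 b a b^-1) = trace(b a^-1 b a b^-1 a^2 b) trace(a) - trace(b a^-1 b a b^-1 a^2 b a) = x^4*y^3*z - x^5*y^2 - x^3*y^4 - 3*x^3*y^2*z^2 + 2*x^4*y*z + 2*x^2*y^3*z + 3*x^2*y*z^3 + 4*x^3*y^2 - x^3*z^2 - x*y^2*z^2 - x*z^4 - 8*x^2*y*z + 4*x*z^2 + y*z - x
trace(a^2 b a^-1 b a^-1 b a) = trace(b a^-1 b a^3 b) trace(a) - trace(b a^-1 b a^3 b a) = x^4*y^2*z - x^5*y - x^3*y^3 - 2*x^3*y*z^2 + x^4*z + x^2*y^2*z + x^2*z^3 + 4*x^3*y + x*y*z^2 - 5*x^2*z - z^3 - x*y + 3*z
so trace(a b^-2 a^2 b a^-1 b a^-1 b) = trace(a^2 b a^-1 b a^-1 b a b^-1) trace(b) - trace(a^2 b a^-1 b a^-1 b a) = x^4*y^4*z - x^5*y^3 - x^3*y^5 - 3*x^3*y^3*z^2 + x^4*y^2*z + 2*x^2*y^4*z + 3*x^2*y^2*z^3 + x^5*y + 5*x^3*y^3 + x^3*y*z^2 - x*y^3*z^2 - x*y*z^4 - x^4*z - 9*x^2*y^2*z - x^2*z^3 - 4*x^3*y + 3*x*y*z^2 + 5*x^2*z + y^2*z + z^3 - 3*z
trace(a^-1 b a^-1 b^-1 a b^-2 a^2 b) = trace(a b^-2 a^2 b a^-1 b a^-1) trace(b) - trace(a b^-2 a^2 b a^-1 b a^-1 b) = -x^4*y^4*z + x^5*y^3 + x^3*y^5 + 3*x^3*y^3*z^2 - x^4*y^2*z - 2*x^2*y^4*z - 3*x^2*y^2*z^3 - x^5*y - 5*x^3*y^3 - x^3*y*z^2 + x*y^3*z^2 + x*y*z^4 + x^4*z + 8*x^2*y^2*z + x^2*z^3 + 5*x^3*y + x*y^3 - 2*x*y*z^2 - 5*x^2*z - y^2*z - z^3 - 3*x*y + 3*z
reduce: trace(a b^-1 a^-1 b a^-1 b^-1 a b^-2 a) = trace(a^-1 b a^-1 b^-1 a b^-2 a^2) trace(b) - trace(a^-1 b a^-1 b^-1 a b^-2 a^2 b) = x^4*y^4*z - x^5*y^3 - x^3*y^5 - 3*x^3*y^3*z^2 + x^4*y^2*z + x^2*y^4*z + 3*x^2*y^2*z^3 + x^5*y + 6*x^3*y^3 + x^3*y*z^2 + x*y^5 + x*y^3*z^2 - x*y*z^4 - x^4*z - 8*x^2*y^2*z - x^2*z^3 - y^4*z - y^2*z^3 - 6*x^3*y - 5*x*y^3 + x*y*z^2 + 5*x^2*z + 4*y^2*z + z^3 + 6*x*y - 3*z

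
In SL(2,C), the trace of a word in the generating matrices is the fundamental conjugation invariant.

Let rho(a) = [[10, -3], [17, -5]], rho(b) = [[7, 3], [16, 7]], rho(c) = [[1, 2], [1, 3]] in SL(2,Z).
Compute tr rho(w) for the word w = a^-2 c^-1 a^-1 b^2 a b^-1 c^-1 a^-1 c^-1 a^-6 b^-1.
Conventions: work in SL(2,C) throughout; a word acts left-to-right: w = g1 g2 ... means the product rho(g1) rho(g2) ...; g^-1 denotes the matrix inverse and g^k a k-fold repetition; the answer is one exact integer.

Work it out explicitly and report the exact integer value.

rho(a^-1) = [[-5, 3], [-17, 10]]
... * rho(a^-1) = [[-5, 3], [-17, 10]]  ->  [[-26, 15], [-85, 49]]
... * rho(c^-1) = [[3, -2], [-1, 1]]  ->  [[-93, 67], [-304, 219]]
... * rho(a^-1) = [[-5, 3], [-17, 10]]  ->  [[-674, 391], [-2203, 1278]]
... * rho(b) = [[7, 3], [16, 7]]  ->  [[1538, 715], [5027, 2337]]
... * rho(b) = [[7, 3], [16, 7]]  ->  [[22206, 9619], [72581, 31440]]
... * rho(a) = [[10, -3], [17, -5]]  ->  [[385583, -114713], [1260290, -374943]]
... * rho(b^-1) = [[7, -3], [-16, 7]]  ->  [[4534489, -1959740], [14821118, -6405471]]
... * rho(c^-1) = [[3, -2], [-1, 1]]  ->  [[15563207, -11028718], [50868825, -36047707]]
... * rho(a^-1) = [[-5, 3], [-17, 10]]  ->  [[109672171, -63597559], [358466894, -207870595]]
... * rho(c^-1) = [[3, -2], [-1, 1]]  ->  [[392614072, -282941901], [1283271277, -924804383]]
... * rho(a^-1) = [[-5, 3], [-17, 10]]  ->  [[2846941957, -1651576794], [9305318126, -5398229999]]
... * rho(a^-1) = [[-5, 3], [-17, 10]]  ->  [[13842095713, -7974942069], [45243319353, -26066345612]]
... * rho(a^-1) = [[-5, 3], [-17, 10]]  ->  [[66363536608, -38223133551], [216911278639, -124933498061]]
... * rho(a^-1) = [[-5, 3], [-17, 10]]  ->  [[317975587327, -183140725686], [1039313073842, -598601144693]]
... * rho(a^-1) = [[-5, 3], [-17, 10]]  ->  [[1523514400027, -877480494879], [4979654090571, -2868072225404]]
... * rho(a^-1) = [[-5, 3], [-17, 10]]  ->  [[7299596412808, -4204261748709], [23858957379013, -13741759982327]]
... * rho(b^-1) = [[7, -3], [-16, 7]]  ->  [[118365362869000, -51328621479387], [386880861370323, -167769192013328]]
tr = 118365362869000 + -167769192013328 = -49403829144328

-49403829144328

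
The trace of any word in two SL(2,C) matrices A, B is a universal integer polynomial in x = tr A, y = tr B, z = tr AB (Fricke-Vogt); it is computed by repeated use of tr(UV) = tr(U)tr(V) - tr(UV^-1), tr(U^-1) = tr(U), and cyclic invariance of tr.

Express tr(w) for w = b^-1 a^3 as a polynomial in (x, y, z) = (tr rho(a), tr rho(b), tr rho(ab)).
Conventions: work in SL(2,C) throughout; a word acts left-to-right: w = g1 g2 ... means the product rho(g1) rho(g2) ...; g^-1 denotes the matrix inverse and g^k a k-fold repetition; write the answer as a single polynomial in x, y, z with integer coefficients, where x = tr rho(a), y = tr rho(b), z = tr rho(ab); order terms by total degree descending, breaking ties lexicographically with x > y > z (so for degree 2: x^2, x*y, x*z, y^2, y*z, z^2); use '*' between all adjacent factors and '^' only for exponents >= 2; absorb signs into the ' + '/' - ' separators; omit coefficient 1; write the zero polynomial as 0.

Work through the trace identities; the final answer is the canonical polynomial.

x^3*y - x^2*z - 2*x*y + z

apply: tr(a^2) = tr(a) * tr(a) - tr(1)   [square of a] = x^2 - 2
tr(a^3) = tr(a) * tr(a^2) - tr(a)   [square of a] = x^3 - 3*x
use: tr(a b a) = tr(a) * tr(b a) - tr(b)   [square of a] = x*z - y
apply: tr(a^3 b) = tr(a) * tr(a b a) - tr(a b)   [square of a] = x^2*z - x*y - z
apply: tr(b^-1 a^3) = tr(a^3) * tr(b) - tr(a^3 b)   [inverse elimination on b] = x^3*y - x^2*z - 2*x*y + z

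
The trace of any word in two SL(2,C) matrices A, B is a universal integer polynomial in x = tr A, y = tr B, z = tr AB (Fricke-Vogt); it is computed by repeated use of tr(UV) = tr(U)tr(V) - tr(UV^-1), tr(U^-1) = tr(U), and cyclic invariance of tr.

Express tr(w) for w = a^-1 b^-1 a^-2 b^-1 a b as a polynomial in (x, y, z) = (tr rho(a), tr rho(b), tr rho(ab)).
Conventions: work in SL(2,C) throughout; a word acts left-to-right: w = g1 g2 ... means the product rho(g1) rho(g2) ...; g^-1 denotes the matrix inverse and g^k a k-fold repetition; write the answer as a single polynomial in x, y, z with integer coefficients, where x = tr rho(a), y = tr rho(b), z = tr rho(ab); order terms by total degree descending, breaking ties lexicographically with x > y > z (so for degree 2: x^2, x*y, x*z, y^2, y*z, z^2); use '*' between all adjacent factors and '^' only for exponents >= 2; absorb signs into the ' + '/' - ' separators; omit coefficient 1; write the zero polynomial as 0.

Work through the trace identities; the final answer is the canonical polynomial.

-x^2*y*z^2 + x^3*z + 2*x*y^2*z + x*z^3 - x^2*y - y^3 - y*z^2 - 3*x*z + 3*y

tr(b^-1) = tr(b) = y
tr(a b a) = tr(a) * tr(b a) - tr(b) = x*z - y
next, tr(a b a b) = tr(b a) * tr(b a) - tr(1)   [split at repeated b] = z^2 - 2
tr(a b a b^-1) = tr(a b a) * tr(b) - tr(a b a b) = x*y*z - y^2 - z^2 + 2
next, tr(b^-1 a b a b^-1) = tr(a b a b^-1) * tr(b) - tr(a b a) = x*y^2*z - y^3 - y*z^2 - x*z + 3*y
tr(a b a^2) = tr(a) * tr(b a^2) - tr(b a) = x^2*z - x*y - z
tr(b a b) = tr(b) * tr(a b) - tr(a) = y*z - x
tr(a b a^2 b) = tr(a) * tr(b a b a) - tr(b a b) = x*z^2 - y*z - x
tr(a b^-1 a b a) = tr(a b a^2) * tr(b) - tr(a b a^2 b) = x^2*y*z - x*y^2 - x*z^2 + x
and tr(a b a b a b) = tr(b a) * tr(b a b a) - tr(b^-1 a^-1)   [split at repeated b] = z^3 - 3*z
tr(a b^-1 a b a b) = tr(a b a b a) * tr(b) - tr(a b a b a b) = x*y*z^2 - y^2*z - z^3 - x*y + 3*z
tr(b^-1 a b a b^-1 a) = tr(a b^-1 a b a) * tr(b) - tr(a b^-1 a b a b) = x^2*y^2*z - x*y^3 - 2*x*y*z^2 + y^2*z + z^3 + 2*x*y - 3*z
next, tr(b^-1 a^-1 b^-1 a b a) = tr(b^-1 a b a b^-1) * tr(a) - tr(b^-1 a b a b^-1 a) = x*y*z^2 - x^2*z - y^2*z - z^3 + x*y + 3*z
tr(a^-1 b^-1 a b a^-1 b^-1) = tr(b^-1 a^-1 b^-1 a b) * tr(a) - tr(b^-1 a^-1 b^-1 a b a) = -x*y*z^2 + x^2*z + y^2*z + z^3 - 3*z
tr(b^-1 a) = tr(a) * tr(b) - tr(a b) = x*y - z
next, tr(b^-1 a b a^-1 b^-1) = tr(b^-2 a b) * tr(a) - tr(b^-2 a b a) = -x*y^2*z + x^2*y + y^3 + y*z^2 - 3*y
next, tr(a^-1 b^-1 a^-2 b^-1 a b) = tr(a^-1 b^-1 a b a^-1 b^-1) * tr(a) - tr(a^-1 b^-1 a b a^-1 b^-1 a) = -x^2*y*z^2 + x^3*z + 2*x*y^2*z + x*z^3 - x^2*y - y^3 - y*z^2 - 3*x*z + 3*y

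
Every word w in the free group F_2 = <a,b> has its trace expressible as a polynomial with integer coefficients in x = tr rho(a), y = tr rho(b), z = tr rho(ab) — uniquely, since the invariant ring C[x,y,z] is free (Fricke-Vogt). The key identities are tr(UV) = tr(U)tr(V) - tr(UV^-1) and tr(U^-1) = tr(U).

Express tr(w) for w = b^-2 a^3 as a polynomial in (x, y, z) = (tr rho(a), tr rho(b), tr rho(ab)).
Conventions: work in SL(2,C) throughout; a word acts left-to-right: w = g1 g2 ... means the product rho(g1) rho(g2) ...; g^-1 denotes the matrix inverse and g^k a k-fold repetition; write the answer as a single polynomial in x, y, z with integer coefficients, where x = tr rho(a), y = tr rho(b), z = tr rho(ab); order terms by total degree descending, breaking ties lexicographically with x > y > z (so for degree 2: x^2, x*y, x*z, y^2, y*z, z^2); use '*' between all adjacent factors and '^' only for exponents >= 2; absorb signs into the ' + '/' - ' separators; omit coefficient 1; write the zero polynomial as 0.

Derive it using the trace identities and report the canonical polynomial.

x^3*y^2 - x^2*y*z - x^3 - 2*x*y^2 + y*z + 3*x

tr(a^2) = tr(a)*tr(a) - tr(1)   [square of a] = x^2 - 2
tr(a^3) = tr(a)*tr(a^2) - tr(a)   [square of a] = x^3 - 3*x
next, tr(a b a) = tr(a)*tr(b a) - tr(b)   [square of a] = x*z - y
and tr(a^3 b) = tr(a)*tr(a b a) - tr(a b)   [square of a] = x^2*z - x*y - z
tr(b^-1 a^3) = tr(a^3)*tr(b) - tr(a^3 b)   [inverse elimination on b] = x^3*y - x^2*z - 2*x*y + z
tr(b^-2 a^3) = tr(b^-1 a^3)*tr(b) - tr(b^-1 a^3 b)   [inverse elimination on b] = x^3*y^2 - x^2*y*z - x^3 - 2*x*y^2 + y*z + 3*x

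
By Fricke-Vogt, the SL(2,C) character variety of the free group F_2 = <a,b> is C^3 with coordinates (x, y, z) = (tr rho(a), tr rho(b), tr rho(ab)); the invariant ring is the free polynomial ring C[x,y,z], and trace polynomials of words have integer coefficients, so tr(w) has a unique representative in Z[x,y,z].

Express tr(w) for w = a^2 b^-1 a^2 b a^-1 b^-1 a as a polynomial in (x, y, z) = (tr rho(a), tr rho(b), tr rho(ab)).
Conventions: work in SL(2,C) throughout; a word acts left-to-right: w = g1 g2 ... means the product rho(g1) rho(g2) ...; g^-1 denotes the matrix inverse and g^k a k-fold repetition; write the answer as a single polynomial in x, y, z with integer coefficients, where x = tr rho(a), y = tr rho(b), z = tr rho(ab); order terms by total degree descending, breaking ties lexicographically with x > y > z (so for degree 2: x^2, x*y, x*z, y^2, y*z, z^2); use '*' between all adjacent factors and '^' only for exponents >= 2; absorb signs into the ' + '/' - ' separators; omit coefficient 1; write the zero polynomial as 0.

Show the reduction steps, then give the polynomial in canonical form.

trace(b a^2) = trace(a) trace(b a) - trace(b) = x*z - y
and trace(a b a^2) = trace(a) trace(b a^2) - trace(b a) = x^2*z - x*y - z
trace(a^2 b a^2) = trace(a) trace(a b a^2) - trace(a b a) = x^3*z - x^2*y - 2*x*z + y
trace(b a b a) = trace(a b) trace(a b) - trace(1)   [split at repeated a] = z^2 - 2
trace(b a b) = trace(b) trace(a b) - trace(a) = y*z - x
trace(b a^2 b a) = trace(a) trace(b a b a) - trace(b a b) = x*z^2 - y*z - x
trace(a^2) = trace(a) trace(a) - trace(1) = x^2 - 2
next, trace(b a^2 b) = trace(b) trace(a^2 b) - trace(a^2) = x*y*z - x^2 - y^2 + 2
trace(a^2 b a^2 b) = trace(a) trace(b a^2 b a) - trace(b a^2 b) = x^2*z^2 - 2*x*y*z + y^2 - 2
next, trace(a^2 b^-1 a^2 b) = trace(a^2 b a^2) trace(b) - trace(a^2 b a^2 b) = x^3*y*z - x^2*y^2 - x^2*z^2 + 2
trace(a b^2 a^2) = trace(a) trace(b^2 a^2) - trace(b^2 a) = x^2*y*z - x^3 - x*y^2 - y*z + 3*x
trace(a^3 b^2 a) = trace(a) trace(a b^2 a^2) - trace(a b^2 a) = x^3*y*z - x^4 - x^2*y^2 - 2*x*y*z + 4*x^2 + y^2 - 2
and trace(a^2 b^2 a^3) = trace(a) trace(a^3 b^2 a) - trace(a^3 b^2) = x^4*y*z - x^5 - x^3*y^2 - 3*x^2*y*z + 5*x^3 + 2*x*y^2 + y*z - 5*x
and trace(a^3 b a b) = trace(a) trace(a b a b a) - trace(a b a b) = x^2*z^2 - x*y*z - x^2 - z^2 + 2
and trace(b^2 a^3 b a) = trace(b) trace(a^3 b a b) - trace(a^3 b a) = x^2*y*z^2 - x^3*z - x*y^2*z - y*z^2 + 2*x*z + y
trace(b^3 a^2) = trace(b) trace(b a^2 b) - trace(b a^2) = x*y^2*z - x^2*y - y^3 - x*z + 3*y
and trace(b^3 a) = trace(b) trace(b a b) - trace(b a) = y^2*z - x*y - z
and trace(b^2 a^3 b) = trace(a) trace(b^3 a^2) - trace(b^3 a) = x^2*y^2*z - x^3*y - x*y^3 - x^2*z - y^2*z + 4*x*y + z
next, trace(a^2 b^2 a^3 b) = trace(a) trace(b^2 a^3 b a) - trace(b^2 a^3 b) = x^3*y*z^2 - x^4*z - 2*x^2*y^2*z + x^3*y + x*y^3 - x*y*z^2 + 3*x^2*z + y^2*z - 3*x*y - z
next, trace(b a^3 b^-1 a^2 b) = trace(a^2 b^2 a^3) trace(b) - trace(a^2 b^2 a^3 b) = x^4*y^2*z - x^5*y - x^3*y^3 - x^3*y*z^2 + x^4*z - x^2*y^2*z + 4*x^3*y + x*y^3 + x*y*z^2 - 3*x^2*z - 2*x*y + z
next, trace(a^3 b a b a) = trace(a) trace(b a b a^3) - trace(b a b a^2) = x^3*z^2 - x^2*y*z - x^3 - 2*x*z^2 + y*z + 3*x
and trace(a^2 b a b a^3) = trace(a) trace(a^3 b a b a) - trace(a^3 b a b) = x^4*z^2 - x^3*y*z - x^4 - 3*x^2*z^2 + 2*x*y*z + 4*x^2 + z^2 - 2
trace(b a b a b a) = trace(a b a b) trace(a b) - trace(b a)   [split at repeated a] = z^3 - 3*z
trace(b a b a b) = trace(b) trace(a b a b) - trace(a b a) = y*z^2 - x*z - y
next, trace(b a b a b a^2) = trace(a) trace(b a b a b a) - trace(b a b a b) = x*z^3 - y*z^2 - 2*x*z + y
trace(b a b a^3 b a) = trace(a) trace(b a b a b a^2) - trace(b a b a b a) = x^2*z^3 - x*y*z^2 - 2*x^2*z - z^3 + x*y + 3*z
and trace(b a b a^3 b) = trace(b) trace(a b a^3 b) - trace(a b a^3) = x^2*y*z^2 - x^3*z - x*y^2*z - y*z^2 + 2*x*z + y
trace(a^2 b a b a^3 b) = trace(a) trace(b a b a^3 b a) - trace(b a b a^3 b) = x^3*z^3 - 2*x^2*y*z^2 - x^3*z + x*y^2*z - x*z^3 + x^2*y + y*z^2 + x*z - y
next, trace(b a^3 b^-1 a^2 b a) = trace(a^2 b a b a^3) trace(b) - trace(a^2 b a b a^3 b) = x^4*y*z^2 - x^3*y^2*z - x^3*z^3 - x^4*y - x^2*y*z^2 + x^3*z + x*y^2*z + x*z^3 + 3*x^2*y - x*z - y
next, trace(a^3 b^-1 a^2 b a^-1 b) = trace(b a^3 b^-1 a^2 b) trace(a) - trace(b a^3 b^-1 a^2 b a) = x^5*y^2*z - x^6*y - x^4*y^3 - 2*x^4*y*z^2 + x^5*z + x^3*z^3 + 5*x^4*y + x^2*y^3 + 2*x^2*y*z^2 - 4*x^3*z - x*y^2*z - x*z^3 - 5*x^2*y + 2*x*z + y
trace(a^2 b^-1 a^2 b a^-1 b^-1 a) = trace(a^3 b^-1 a^2 b a^-1) trace(b) - trace(a^3 b^-1 a^2 b a^-1 b) = -x^5*y^2*z + x^6*y + x^4*y^3 + 2*x^4*y*z^2 - x^5*z + x^3*y^2*z - x^3*z^3 - 5*x^4*y - 2*x^2*y^3 - 3*x^2*y*z^2 + 4*x^3*z + x*y^2*z + x*z^3 + 5*x^2*y - 2*x*z + y

-x^5*y^2*z + x^6*y + x^4*y^3 + 2*x^4*y*z^2 - x^5*z + x^3*y^2*z - x^3*z^3 - 5*x^4*y - 2*x^2*y^3 - 3*x^2*y*z^2 + 4*x^3*z + x*y^2*z + x*z^3 + 5*x^2*y - 2*x*z + y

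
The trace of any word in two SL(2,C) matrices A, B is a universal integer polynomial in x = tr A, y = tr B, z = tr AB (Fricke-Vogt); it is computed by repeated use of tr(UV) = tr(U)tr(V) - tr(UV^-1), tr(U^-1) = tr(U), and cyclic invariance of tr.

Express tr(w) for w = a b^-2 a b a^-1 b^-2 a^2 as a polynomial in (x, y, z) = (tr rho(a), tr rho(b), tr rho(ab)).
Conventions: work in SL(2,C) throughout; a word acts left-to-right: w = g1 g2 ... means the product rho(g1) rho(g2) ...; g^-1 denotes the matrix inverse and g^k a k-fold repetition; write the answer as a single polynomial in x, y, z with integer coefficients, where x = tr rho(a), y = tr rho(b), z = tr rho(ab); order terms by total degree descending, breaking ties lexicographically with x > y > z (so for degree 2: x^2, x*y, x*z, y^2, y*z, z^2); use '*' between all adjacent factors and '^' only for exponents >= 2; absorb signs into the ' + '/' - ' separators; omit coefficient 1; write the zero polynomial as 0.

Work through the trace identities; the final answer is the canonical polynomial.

and tr(a^2) = tr(a) tr(a) - tr(1)  (reduce the a square) = x^2 - 2
tr(a^3) = tr(a) tr(a^2) - tr(a)  (reduce the a square) = x^3 - 3*x
tr(a^4) = tr(a) tr(a^3) - tr(a^2)  (reduce the a square) = x^4 - 4*x^2 + 2
tr(b a^2) = tr(a) tr(b a) - tr(b)  (reduce the a square) = x*z - y
tr(a^2 b a) = tr(a) tr(b a^2) - tr(b a)  (reduce the a square) = x^2*z - x*y - z
next, tr(a^4 b) = tr(a) tr(a^2 b a) - tr(a^2 b)  (reduce the a square) = x^3*z - x^2*y - 2*x*z + y
tr(a^3 b^-1 a) = tr(a^4) tr(b) - tr(a^4 b)  (eliminate b^-1) = x^4*y - x^3*z - 3*x^2*y + 2*x*z + y
next, tr(a^4 b a) = tr(a) tr(a^2 b a^2) - tr(a^2 b a)  (reduce the a square) = x^4*z - x^3*y - 3*x^2*z + 2*x*y + z
next, tr(b a b a) = tr(a b) tr(a b) - tr(1)  (split on a) = z^2 - 2
next, tr(b a b) = tr(b) tr(a b) - tr(a)  (reduce the b square) = y*z - x
tr(b a b a^2) = tr(a) tr(b a b a) - tr(b a b)  (reduce the a square) = x*z^2 - y*z - x
tr(a^2 b a b a) = tr(a) tr(b a b a^2) - tr(b a b a)  (reduce the a square) = x^2*z^2 - x*y*z - x^2 - z^2 + 2
tr(a^4 b a b) = tr(a) tr(a^2 b a b a) - tr(a^2 b a b)  (reduce the a square) = x^3*z^2 - x^2*y*z - x^3 - 2*x*z^2 + y*z + 3*x
tr(a b a b^-1 a^3) = tr(a^4 b a) tr(b) - tr(a^4 b a b)  (eliminate b^-1) = x^4*y*z - x^3*y^2 - x^3*z^2 - 2*x^2*y*z + x^3 + 2*x*y^2 + 2*x*z^2 - 3*x
and tr(b a b a b a) = tr(a b a b) tr(a b) - tr(b a)  (split on a) = z^3 - 3*z
and tr(b a b a b) = tr(b) tr(a b a b) - tr(a b a)  (reduce the b square) = y*z^2 - x*z - y
and tr(a b a b a b a) = tr(a) tr(b a b a b a) - tr(b a b a b)  (reduce the a square) = x*z^3 - y*z^2 - 2*x*z + y
and tr(a^3 b a b a b) = tr(a) tr(a b a b a b a) - tr(a b a b a b)  (reduce the a square) = x^2*z^3 - x*y*z^2 - 2*x^2*z - z^3 + x*y + 3*z
tr(a b a b^-1 a^3 b) = tr(a^3 b a b a) tr(b) - tr(a^3 b a b a b)  (eliminate b^-1) = x^3*y*z^2 - x^2*y^2*z - x^2*z^3 - x^3*y - x*y*z^2 + 2*x^2*z + y^2*z + z^3 + 2*x*y - 3*z
tr(b^-1 a^3 b^-1 a b a) = tr(a b a b^-1 a^3) tr(b) - tr(a b a b^-1 a^3 b)  (eliminate b^-1) = x^4*y^2*z - x^3*y^3 - 2*x^3*y*z^2 - x^2*y^2*z + x^2*z^3 + 2*x^3*y + 2*x*y^3 + 3*x*y*z^2 - 2*x^2*z - y^2*z - z^3 - 5*x*y + 3*z
next, tr(a^3 b^-1 a b a^-1 b^-1) = tr(b^-1 a^3 b^-1 a b) tr(a) - tr(b^-1 a^3 b^-1 a b a)  (eliminate a^-1) = -x^4*y^2*z + x^5*y + x^3*y^3 + 2*x^3*y*z^2 - x^4*z + x^2*y^2*z - x^2*z^3 - 5*x^3*y - 2*x*y^3 - 3*x*y*z^2 + 4*x^2*z + y^2*z + z^3 + 6*x*y - 3*z
and tr(a^2 b^-1 a b) = tr(a b a^2) tr(b) - tr(a b a^2 b)  (eliminate b^-1) = x^2*y*z - x*y^2 - x*z^2 + x
tr(a b a^-1 b^-2 a^3 b^-1) = tr(a^3 b^-1 a b a^-1 b^-1) tr(b) - tr(a^3 b^-1 a b a^-1)  (eliminate b^-1) = -x^4*y^3*z + x^5*y^2 + x^3*y^4 + 2*x^3*y^2*z^2 - x^4*y*z + x^2*y^3*z - x^2*y*z^3 - 5*x^3*y^2 - 2*x*y^4 - 3*x*y^2*z^2 + 3*x^2*y*z + y^3*z + y*z^3 + 7*x*y^2 + x*z^2 - 3*y*z - x
and tr(b^-1 a^4 b a^-1) = tr(b^-1 a^4 b) tr(a) - tr(b^-1 a^4 b a)  (eliminate a^-1) = -x^4*y*z + x^5 + x^3*y^2 + x^3*z^2 + 2*x^2*y*z - 5*x^3 - 2*x*y^2 - 2*x*z^2 + 5*x
tr(a b a^-1 b^-2 a^3) = tr(b^-1 a^4 b a^-1) tr(b) - tr(b^-1 a^4 b a^-1 b)  (eliminate b^-1) = -x^4*y^2*z + x^5*y + x^3*y^3 + x^3*y*z^2 + 2*x^2*y^2*z - 5*x^3*y - 2*x*y^3 - 2*x*y*z^2 - x^2*z + 6*x*y + z
tr(a b^-2 a b a^-1 b^-2 a^2) = tr(a b a^-1 b^-2 a^3 b^-1) tr(b) - tr(a b a^-1 b^-2 a^3)  (eliminate b^-1) = -x^4*y^4*z + x^5*y^3 + x^3*y^5 + 2*x^3*y^3*z^2 + x^2*y^4*z - x^2*y^2*z^3 - x^5*y - 6*x^3*y^3 - x^3*y*z^2 - 2*x*y^5 - 3*x*y^3*z^2 + x^2*y^2*z + y^4*z + y^2*z^3 + 5*x^3*y + 9*x*y^3 + 3*x*y*z^2 + x^2*z - 3*y^2*z - 7*x*y - z

-x^4*y^4*z + x^5*y^3 + x^3*y^5 + 2*x^3*y^3*z^2 + x^2*y^4*z - x^2*y^2*z^3 - x^5*y - 6*x^3*y^3 - x^3*y*z^2 - 2*x*y^5 - 3*x*y^3*z^2 + x^2*y^2*z + y^4*z + y^2*z^3 + 5*x^3*y + 9*x*y^3 + 3*x*y*z^2 + x^2*z - 3*y^2*z - 7*x*y - z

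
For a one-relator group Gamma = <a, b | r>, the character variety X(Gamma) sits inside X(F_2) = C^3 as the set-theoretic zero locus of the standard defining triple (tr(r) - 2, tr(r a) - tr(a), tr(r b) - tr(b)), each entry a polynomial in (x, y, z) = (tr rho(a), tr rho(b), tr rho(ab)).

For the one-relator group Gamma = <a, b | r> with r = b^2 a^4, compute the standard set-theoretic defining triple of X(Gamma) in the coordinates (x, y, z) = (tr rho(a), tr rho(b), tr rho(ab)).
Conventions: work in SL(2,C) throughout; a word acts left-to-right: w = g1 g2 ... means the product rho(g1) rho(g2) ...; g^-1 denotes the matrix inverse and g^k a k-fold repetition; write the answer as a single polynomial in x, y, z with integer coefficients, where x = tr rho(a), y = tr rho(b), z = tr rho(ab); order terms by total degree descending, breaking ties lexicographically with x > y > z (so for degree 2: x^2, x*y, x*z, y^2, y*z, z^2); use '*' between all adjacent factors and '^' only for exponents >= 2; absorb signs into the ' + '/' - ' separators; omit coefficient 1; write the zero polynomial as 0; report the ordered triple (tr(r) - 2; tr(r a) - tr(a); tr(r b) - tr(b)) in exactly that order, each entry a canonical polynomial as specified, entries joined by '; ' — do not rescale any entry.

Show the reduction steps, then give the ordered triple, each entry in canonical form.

tr(a^2 b) = tr(a)*tr(b a) - tr(b) = x*z - y
tr(a^2) = tr(a)*tr(a) - tr(1) = x^2 - 2
tr(a b^2 a) = tr(b)*tr(a^2 b) - tr(a^2) = x*y*z - x^2 - y^2 + 2
tr(a b^2) = tr(b)*tr(a b) - tr(a) = y*z - x
tr(a b^2 a^2) = tr(a)*tr(a b^2 a) - tr(a b^2) = x^2*y*z - x^3 - x*y^2 - y*z + 3*x
tr(b^2 a^4) = tr(a)*tr(a b^2 a^2) - tr(a b^2 a) = x^3*y*z - x^4 - x^2*y^2 - 2*x*y*z + 4*x^2 + y^2 - 2
tr(b^2 a^5) = tr(a)*tr(a^3 b^2 a) - tr(a^3 b^2) = x^4*y*z - x^5 - x^3*y^2 - 3*x^2*y*z + 5*x^3 + 2*x*y^2 + y*z - 5*x
tr(b^3 a^2) = tr(b)*tr(a^2 b^2) - tr(a^2 b) = x*y^2*z - x^2*y - y^3 - x*z + 3*y
tr(b^3 a) = tr(b)*tr(a b^2) - tr(a b) = y^2*z - x*y - z
tr(a b^3 a^2) = tr(a)*tr(b^3 a^2) - tr(b^3 a) = x^2*y^2*z - x^3*y - x*y^3 - x^2*z - y^2*z + 4*x*y + z
tr(b^2 a^4 b) = tr(a)*tr(a b^3 a^2) - tr(a b^3 a) = x^3*y^2*z - x^4*y - x^2*y^3 - x^3*z - 2*x*y^2*z + 5*x^2*y + y^3 + 2*x*z - 3*y
assemble the triple (tr(r) - 2; tr(r a) - x; tr(r b) - y)

x^3*y*z - x^4 - x^2*y^2 - 2*x*y*z + 4*x^2 + y^2 - 4; x^4*y*z - x^5 - x^3*y^2 - 3*x^2*y*z + 5*x^3 + 2*x*y^2 + y*z - 6*x; x^3*y^2*z - x^4*y - x^2*y^3 - x^3*z - 2*x*y^2*z + 5*x^2*y + y^3 + 2*x*z - 4*y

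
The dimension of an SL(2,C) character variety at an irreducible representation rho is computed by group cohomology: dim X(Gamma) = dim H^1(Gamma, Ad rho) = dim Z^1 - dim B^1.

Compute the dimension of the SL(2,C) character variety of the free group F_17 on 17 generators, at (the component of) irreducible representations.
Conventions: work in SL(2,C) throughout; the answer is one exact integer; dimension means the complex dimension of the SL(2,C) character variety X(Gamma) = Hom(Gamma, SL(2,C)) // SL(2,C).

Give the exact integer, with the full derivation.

Here Gamma is free of rank 17 — no relator constrains a cocycle.
A cocycle picks one sl_2 vector per generator freely, giving dim Z^1 = 3*17 = 51.
dim B^1 = 3: the coboundary map is injective because an irreducible image has centralizer 0 in sl_2.
dim H^1 = 51 - 3 = 48, which is dim X.

48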